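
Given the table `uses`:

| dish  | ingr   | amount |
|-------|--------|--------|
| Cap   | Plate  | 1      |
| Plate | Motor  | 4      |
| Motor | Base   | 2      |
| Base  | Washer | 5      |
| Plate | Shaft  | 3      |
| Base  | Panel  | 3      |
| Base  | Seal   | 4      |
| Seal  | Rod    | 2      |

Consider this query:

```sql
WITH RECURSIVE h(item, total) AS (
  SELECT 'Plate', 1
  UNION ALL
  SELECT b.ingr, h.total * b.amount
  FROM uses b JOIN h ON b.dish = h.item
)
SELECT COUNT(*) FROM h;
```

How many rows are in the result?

Base: (Plate, total=1).
Iteration 1: components of {Plate} -> Motor = 1*4 = 4, Shaft = 1*3 = 3.
Iteration 2: components of {Motor,Shaft} -> Base = 4*2 = 8.
Iteration 3: components of {Base} -> Panel = 8*3 = 24, Seal = 8*4 = 32, Washer = 8*5 = 40.
Iteration 4: components of {Panel,Seal,Washer} -> Rod = 32*2 = 64.
Iteration 5: no further components; recursion stops.
Total rows emitted: 8.

8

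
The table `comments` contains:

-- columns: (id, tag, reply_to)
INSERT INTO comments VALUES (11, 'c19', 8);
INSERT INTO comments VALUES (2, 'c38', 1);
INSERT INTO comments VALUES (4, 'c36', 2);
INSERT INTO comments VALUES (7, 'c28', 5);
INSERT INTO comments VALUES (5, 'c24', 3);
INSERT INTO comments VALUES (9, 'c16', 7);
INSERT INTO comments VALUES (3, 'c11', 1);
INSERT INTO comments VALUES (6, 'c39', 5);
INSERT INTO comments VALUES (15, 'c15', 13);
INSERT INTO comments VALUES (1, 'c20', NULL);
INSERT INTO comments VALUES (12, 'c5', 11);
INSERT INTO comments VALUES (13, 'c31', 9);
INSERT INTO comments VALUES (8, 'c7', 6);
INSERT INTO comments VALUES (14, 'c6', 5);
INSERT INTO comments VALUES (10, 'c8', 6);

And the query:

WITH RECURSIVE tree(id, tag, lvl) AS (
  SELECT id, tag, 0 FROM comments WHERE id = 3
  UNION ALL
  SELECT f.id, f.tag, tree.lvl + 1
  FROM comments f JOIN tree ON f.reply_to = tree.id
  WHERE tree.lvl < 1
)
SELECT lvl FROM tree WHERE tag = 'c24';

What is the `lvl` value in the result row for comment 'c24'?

Base: id=3 (c11) at lvl 0.
Iteration 1: rows with reply_to in {3} -> c24 (id 5, lvl 1).
Iteration 2: lvl < 1 fails for all current rows; recursion stops.

1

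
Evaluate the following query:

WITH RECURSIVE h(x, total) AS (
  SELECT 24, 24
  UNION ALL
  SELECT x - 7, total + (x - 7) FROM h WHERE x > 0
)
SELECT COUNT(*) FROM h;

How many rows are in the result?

Base: x=24, total=24.
Iteration 1: 24 > 0 holds -> x = 24 - 7 = 17, total = 24 + 17 = 41.
Iteration 2: 17 > 0 holds -> x = 17 - 7 = 10, total = 41 + 10 = 51.
Iteration 3: 10 > 0 holds -> x = 10 - 7 = 3, total = 51 + 3 = 54.
Iteration 4: 3 > 0 holds -> x = 3 - 7 = -4, total = 54 + -4 = 50.
Iteration 5: -4 > 0 fails; recursion stops.
Total rows emitted: 5.

5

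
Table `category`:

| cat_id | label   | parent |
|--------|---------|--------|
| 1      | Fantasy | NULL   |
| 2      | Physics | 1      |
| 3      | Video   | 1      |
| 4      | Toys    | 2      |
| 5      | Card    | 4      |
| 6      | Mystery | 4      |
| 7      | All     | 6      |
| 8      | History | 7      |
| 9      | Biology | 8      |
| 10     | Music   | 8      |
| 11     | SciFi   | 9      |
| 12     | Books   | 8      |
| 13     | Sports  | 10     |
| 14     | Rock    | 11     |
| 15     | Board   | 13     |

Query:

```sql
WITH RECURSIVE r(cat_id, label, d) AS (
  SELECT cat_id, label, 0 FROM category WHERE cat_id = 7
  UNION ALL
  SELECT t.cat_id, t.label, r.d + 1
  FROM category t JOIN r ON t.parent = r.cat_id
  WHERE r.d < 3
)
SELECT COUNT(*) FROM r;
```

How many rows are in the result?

7

Base: cat_id=7 (All) at d 0.
Iteration 1: rows with parent in {7} -> History (id 8, d 1).
Iteration 2: rows with parent in {8} -> Biology (id 9, d 2), Music (id 10, d 2), Books (id 12, d 2).
Iteration 3: rows with parent in {9,10,12} -> SciFi (id 11, d 3), Sports (id 13, d 3).
Iteration 4: d < 3 fails for all current rows; recursion stops.
Total rows emitted: 7.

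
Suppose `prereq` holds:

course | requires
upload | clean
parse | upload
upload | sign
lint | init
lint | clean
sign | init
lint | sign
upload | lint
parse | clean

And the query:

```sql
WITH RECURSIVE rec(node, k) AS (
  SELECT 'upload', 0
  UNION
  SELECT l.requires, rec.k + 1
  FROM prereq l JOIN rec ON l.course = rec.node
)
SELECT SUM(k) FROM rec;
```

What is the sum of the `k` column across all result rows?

12

Base: (upload, k=0).
Iteration 1: edges from {upload} -> (clean, k=1), (lint, k=1), (sign, k=1).
Iteration 2: edges from {clean,lint,sign} -> (clean, k=2), (init, k=2), (sign, k=2). [UNION drops 1 duplicate row(s)]
Iteration 3: edges from {clean,init,sign} -> (init, k=3).
Iteration 4: no outgoing edges from {init}; recursion stops.
SUM(k) = 0 + 1 + 1 + 1 + 2 + 2 + 2 + 3 = 12.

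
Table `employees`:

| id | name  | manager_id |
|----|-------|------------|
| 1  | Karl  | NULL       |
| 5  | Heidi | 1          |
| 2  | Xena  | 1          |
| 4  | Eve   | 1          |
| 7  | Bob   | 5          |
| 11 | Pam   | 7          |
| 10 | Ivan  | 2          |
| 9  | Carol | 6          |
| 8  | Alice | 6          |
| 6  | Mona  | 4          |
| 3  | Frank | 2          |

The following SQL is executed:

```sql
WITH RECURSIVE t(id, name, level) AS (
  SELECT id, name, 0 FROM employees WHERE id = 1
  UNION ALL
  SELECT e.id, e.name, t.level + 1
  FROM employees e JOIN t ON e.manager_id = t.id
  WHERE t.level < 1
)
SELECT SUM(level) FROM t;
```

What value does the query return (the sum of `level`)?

3

Base: id=1 (Karl) at level 0.
Iteration 1: rows with manager_id in {1} -> Xena (id 2, level 1), Eve (id 4, level 1), Heidi (id 5, level 1).
Iteration 2: level < 1 fails for all current rows; recursion stops.
SUM(level) = 0 + 1 + 1 + 1 = 3.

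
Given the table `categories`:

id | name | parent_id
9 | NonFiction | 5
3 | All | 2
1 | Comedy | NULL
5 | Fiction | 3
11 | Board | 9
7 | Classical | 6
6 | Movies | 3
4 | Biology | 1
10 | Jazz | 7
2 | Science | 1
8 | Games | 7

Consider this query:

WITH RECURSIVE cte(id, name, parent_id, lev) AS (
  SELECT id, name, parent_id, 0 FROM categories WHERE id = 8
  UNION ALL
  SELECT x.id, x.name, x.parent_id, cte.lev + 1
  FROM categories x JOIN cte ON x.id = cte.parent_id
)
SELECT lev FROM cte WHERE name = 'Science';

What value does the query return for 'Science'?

4

Base: id=8 (Games), parent_id=7, lev 0.
Iteration 1: join on id=7 -> Classical (id 7, parent_id=6, lev 1).
Iteration 2: join on id=6 -> Movies (id 6, parent_id=3, lev 2).
Iteration 3: join on id=3 -> All (id 3, parent_id=2, lev 3).
Iteration 4: join on id=2 -> Science (id 2, parent_id=1, lev 4).
Iteration 5: join on id=1 -> Comedy (id 1, parent_id=NULL, lev 5).
Iteration 6: parent_id is NULL; no match; recursion stops.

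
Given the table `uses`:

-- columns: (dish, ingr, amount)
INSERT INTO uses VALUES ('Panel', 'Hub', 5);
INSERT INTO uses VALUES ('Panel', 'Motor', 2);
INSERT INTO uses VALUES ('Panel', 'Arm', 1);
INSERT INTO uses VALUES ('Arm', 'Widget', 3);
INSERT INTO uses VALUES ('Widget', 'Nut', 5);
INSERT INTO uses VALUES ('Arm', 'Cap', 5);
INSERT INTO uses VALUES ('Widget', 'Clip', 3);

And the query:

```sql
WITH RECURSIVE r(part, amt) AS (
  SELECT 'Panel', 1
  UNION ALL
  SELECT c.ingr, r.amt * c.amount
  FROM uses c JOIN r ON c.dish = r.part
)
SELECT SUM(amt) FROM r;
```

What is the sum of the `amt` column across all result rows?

Base: (Panel, amt=1).
Iteration 1: components of {Panel} -> Arm = 1*1 = 1, Hub = 1*5 = 5, Motor = 1*2 = 2.
Iteration 2: components of {Arm,Hub,Motor} -> Cap = 1*5 = 5, Widget = 1*3 = 3.
Iteration 3: components of {Cap,Widget} -> Clip = 3*3 = 9, Nut = 3*5 = 15.
Iteration 4: no further components; recursion stops.
SUM(amt) = 1 + 5 + 2 + 1 + 3 + 5 + 15 + 9 = 41.

41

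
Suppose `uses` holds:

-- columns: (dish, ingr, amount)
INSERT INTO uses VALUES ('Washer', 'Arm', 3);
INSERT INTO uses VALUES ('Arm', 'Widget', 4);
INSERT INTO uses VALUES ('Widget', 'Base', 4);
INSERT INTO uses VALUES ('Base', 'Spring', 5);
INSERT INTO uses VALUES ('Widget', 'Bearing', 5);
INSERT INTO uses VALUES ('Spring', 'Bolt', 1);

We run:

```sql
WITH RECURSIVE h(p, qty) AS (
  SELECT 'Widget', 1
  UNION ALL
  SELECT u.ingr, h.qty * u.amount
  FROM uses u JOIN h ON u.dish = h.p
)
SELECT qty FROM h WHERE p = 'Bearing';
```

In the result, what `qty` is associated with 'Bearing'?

Base: (Widget, qty=1).
Iteration 1: components of {Widget} -> Base = 1*4 = 4, Bearing = 1*5 = 5.
Iteration 2: components of {Base,Bearing} -> Spring = 4*5 = 20.
Iteration 3: components of {Spring} -> Bolt = 20*1 = 20.
Iteration 4: no further components; recursion stops.

5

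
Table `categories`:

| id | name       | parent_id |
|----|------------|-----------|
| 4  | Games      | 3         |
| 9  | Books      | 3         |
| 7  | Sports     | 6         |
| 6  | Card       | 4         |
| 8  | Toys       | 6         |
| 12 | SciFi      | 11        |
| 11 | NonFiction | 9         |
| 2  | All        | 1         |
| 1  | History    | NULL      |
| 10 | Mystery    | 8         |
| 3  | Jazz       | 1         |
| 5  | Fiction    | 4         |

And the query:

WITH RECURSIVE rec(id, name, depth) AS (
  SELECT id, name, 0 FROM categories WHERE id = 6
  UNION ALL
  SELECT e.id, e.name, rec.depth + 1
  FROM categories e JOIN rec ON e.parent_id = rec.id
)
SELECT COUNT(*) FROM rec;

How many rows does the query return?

Base: id=6 (Card) at depth 0.
Iteration 1: rows with parent_id in {6} -> Sports (id 7, depth 1), Toys (id 8, depth 1).
Iteration 2: rows with parent_id in {7,8} -> Mystery (id 10, depth 2).
Iteration 3: no rows with parent_id in {10}; recursion stops.
Total rows emitted: 4.

4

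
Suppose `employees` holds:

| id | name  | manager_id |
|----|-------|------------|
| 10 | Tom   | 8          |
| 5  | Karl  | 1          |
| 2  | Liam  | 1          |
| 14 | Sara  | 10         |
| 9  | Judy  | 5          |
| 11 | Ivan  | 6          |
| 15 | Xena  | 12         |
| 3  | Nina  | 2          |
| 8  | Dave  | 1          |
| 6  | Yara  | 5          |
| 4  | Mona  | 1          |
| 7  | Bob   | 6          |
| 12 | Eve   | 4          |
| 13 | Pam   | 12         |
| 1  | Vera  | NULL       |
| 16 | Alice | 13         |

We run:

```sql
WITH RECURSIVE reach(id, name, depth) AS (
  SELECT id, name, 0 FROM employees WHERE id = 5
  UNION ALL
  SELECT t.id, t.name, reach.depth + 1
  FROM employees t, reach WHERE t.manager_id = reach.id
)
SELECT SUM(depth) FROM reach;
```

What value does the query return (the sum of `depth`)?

6

Base: id=5 (Karl) at depth 0.
Iteration 1: rows with manager_id in {5} -> Yara (id 6, depth 1), Judy (id 9, depth 1).
Iteration 2: rows with manager_id in {6,9} -> Bob (id 7, depth 2), Ivan (id 11, depth 2).
Iteration 3: no rows with manager_id in {7,11}; recursion stops.
SUM(depth) = 0 + 1 + 1 + 2 + 2 = 6.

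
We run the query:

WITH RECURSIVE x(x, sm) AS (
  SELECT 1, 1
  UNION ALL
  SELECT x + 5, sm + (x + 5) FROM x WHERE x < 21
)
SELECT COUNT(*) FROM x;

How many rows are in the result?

5

Base: x=1, sm=1.
Iteration 1: 1 < 21 holds -> x = 1 + 5 = 6, sm = 1 + 6 = 7.
Iteration 2: 6 < 21 holds -> x = 6 + 5 = 11, sm = 7 + 11 = 18.
Iteration 3: 11 < 21 holds -> x = 11 + 5 = 16, sm = 18 + 16 = 34.
Iteration 4: 16 < 21 holds -> x = 16 + 5 = 21, sm = 34 + 21 = 55.
Iteration 5: 21 < 21 fails; recursion stops.
Total rows emitted: 5.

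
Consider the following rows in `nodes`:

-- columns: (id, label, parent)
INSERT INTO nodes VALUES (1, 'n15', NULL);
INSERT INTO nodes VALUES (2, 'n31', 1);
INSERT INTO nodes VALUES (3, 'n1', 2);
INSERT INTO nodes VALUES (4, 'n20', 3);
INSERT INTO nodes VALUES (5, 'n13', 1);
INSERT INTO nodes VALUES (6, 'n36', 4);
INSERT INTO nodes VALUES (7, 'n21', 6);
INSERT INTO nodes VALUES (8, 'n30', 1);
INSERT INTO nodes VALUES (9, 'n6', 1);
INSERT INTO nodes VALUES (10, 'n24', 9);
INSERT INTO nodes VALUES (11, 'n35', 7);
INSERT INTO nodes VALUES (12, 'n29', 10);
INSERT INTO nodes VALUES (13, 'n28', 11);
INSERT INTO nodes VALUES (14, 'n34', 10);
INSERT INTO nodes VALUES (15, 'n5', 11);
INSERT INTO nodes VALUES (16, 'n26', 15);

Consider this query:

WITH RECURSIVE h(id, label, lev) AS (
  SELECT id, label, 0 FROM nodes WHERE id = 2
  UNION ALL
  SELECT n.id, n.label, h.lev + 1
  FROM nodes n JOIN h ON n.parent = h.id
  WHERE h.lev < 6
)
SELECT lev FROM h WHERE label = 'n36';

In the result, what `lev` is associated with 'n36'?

Base: id=2 (n31) at lev 0.
Iteration 1: rows with parent in {2} -> n1 (id 3, lev 1).
Iteration 2: rows with parent in {3} -> n20 (id 4, lev 2).
Iteration 3: rows with parent in {4} -> n36 (id 6, lev 3).
Iteration 4: rows with parent in {6} -> n21 (id 7, lev 4).
Iteration 5: rows with parent in {7} -> n35 (id 11, lev 5).
Iteration 6: rows with parent in {11} -> n28 (id 13, lev 6), n5 (id 15, lev 6).
Iteration 7: lev < 6 fails for all current rows; recursion stops.

3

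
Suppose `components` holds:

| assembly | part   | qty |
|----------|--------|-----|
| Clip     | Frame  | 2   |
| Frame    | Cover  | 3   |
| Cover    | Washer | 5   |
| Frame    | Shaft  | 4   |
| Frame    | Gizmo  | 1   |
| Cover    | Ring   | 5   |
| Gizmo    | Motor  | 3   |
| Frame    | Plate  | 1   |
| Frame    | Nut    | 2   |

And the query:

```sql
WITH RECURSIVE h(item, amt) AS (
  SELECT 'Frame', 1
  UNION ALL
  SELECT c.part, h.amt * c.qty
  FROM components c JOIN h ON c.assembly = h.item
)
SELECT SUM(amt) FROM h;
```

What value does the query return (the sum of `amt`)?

45

Base: (Frame, amt=1).
Iteration 1: components of {Frame} -> Cover = 1*3 = 3, Gizmo = 1*1 = 1, Nut = 1*2 = 2, Plate = 1*1 = 1, Shaft = 1*4 = 4.
Iteration 2: components of {Cover,Gizmo,Nut,Plate,Shaft} -> Motor = 1*3 = 3, Ring = 3*5 = 15, Washer = 3*5 = 15.
Iteration 3: no further components; recursion stops.
SUM(amt) = 1 + 3 + 4 + 1 + 1 + 2 + 15 + 15 + 3 = 45.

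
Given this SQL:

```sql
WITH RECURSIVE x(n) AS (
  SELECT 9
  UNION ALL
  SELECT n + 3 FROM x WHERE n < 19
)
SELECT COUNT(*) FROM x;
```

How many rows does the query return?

5

Base: n=9.
Iteration 1: 9 < 19 holds -> n = 9 + 3 = 12.
Iteration 2: 12 < 19 holds -> n = 12 + 3 = 15.
Iteration 3: 15 < 19 holds -> n = 15 + 3 = 18.
Iteration 4: 18 < 19 holds -> n = 18 + 3 = 21.
Iteration 5: 21 < 19 fails; recursion stops.
Total rows emitted: 5.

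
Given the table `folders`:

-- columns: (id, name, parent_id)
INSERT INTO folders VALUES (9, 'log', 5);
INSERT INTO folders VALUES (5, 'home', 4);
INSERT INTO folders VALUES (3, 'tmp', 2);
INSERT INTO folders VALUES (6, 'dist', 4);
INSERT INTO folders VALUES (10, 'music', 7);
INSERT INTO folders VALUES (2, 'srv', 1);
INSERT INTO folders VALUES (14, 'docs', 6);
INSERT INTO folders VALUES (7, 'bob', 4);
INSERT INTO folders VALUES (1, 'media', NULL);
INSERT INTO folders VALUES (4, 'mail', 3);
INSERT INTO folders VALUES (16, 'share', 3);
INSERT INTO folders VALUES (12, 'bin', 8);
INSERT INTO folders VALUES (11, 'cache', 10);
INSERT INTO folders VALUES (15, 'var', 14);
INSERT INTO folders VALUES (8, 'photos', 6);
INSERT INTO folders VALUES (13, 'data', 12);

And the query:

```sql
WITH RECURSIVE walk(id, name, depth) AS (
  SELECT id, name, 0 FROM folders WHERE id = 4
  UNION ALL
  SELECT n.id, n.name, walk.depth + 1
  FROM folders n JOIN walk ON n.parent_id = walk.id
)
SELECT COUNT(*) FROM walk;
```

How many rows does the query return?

Base: id=4 (mail) at depth 0.
Iteration 1: rows with parent_id in {4} -> home (id 5, depth 1), dist (id 6, depth 1), bob (id 7, depth 1).
Iteration 2: rows with parent_id in {5,6,7} -> photos (id 8, depth 2), log (id 9, depth 2), music (id 10, depth 2), docs (id 14, depth 2).
Iteration 3: rows with parent_id in {8,9,10,14} -> cache (id 11, depth 3), bin (id 12, depth 3), var (id 15, depth 3).
Iteration 4: rows with parent_id in {11,12,15} -> data (id 13, depth 4).
Iteration 5: no rows with parent_id in {13}; recursion stops.
Total rows emitted: 12.

12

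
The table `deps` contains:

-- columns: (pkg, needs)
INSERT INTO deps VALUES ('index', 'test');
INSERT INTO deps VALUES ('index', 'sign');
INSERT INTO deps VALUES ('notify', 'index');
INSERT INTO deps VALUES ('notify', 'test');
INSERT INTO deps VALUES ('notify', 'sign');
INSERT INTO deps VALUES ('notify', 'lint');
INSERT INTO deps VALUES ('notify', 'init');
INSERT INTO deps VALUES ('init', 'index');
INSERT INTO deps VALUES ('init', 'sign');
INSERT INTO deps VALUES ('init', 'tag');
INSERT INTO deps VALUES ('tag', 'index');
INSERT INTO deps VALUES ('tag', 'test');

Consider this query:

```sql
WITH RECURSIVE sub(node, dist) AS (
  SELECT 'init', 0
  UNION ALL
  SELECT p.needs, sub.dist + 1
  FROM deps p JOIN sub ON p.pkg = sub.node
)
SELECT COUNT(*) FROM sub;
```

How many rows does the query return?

10

Base: (init, dist=0).
Iteration 1: edges from {init} -> (index, dist=1), (sign, dist=1), (tag, dist=1).
Iteration 2: edges from {index,sign,tag} -> (index, dist=2), (sign, dist=2), (test, dist=2) x2. [UNION ALL keeps all 4 new rows, including repeats]
Iteration 3: edges from {index,sign,test} -> (sign, dist=3), (test, dist=3).
Iteration 4: no outgoing edges from {sign,test}; recursion stops.
Total rows emitted: 10.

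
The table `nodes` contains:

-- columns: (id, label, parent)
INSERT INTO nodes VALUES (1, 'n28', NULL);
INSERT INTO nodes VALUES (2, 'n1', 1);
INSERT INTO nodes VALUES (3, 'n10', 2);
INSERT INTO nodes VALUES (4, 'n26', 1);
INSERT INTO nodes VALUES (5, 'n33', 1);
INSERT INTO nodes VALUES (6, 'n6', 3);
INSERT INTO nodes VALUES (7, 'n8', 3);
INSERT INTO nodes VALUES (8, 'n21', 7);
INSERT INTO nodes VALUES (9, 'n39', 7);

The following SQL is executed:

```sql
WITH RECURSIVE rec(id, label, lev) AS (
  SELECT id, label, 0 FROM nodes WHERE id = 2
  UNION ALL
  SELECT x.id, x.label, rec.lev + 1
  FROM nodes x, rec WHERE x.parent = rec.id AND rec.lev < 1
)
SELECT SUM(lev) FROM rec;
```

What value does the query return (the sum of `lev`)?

Base: id=2 (n1) at lev 0.
Iteration 1: rows with parent in {2} -> n10 (id 3, lev 1).
Iteration 2: lev < 1 fails for all current rows; recursion stops.
SUM(lev) = 0 + 1 = 1.

1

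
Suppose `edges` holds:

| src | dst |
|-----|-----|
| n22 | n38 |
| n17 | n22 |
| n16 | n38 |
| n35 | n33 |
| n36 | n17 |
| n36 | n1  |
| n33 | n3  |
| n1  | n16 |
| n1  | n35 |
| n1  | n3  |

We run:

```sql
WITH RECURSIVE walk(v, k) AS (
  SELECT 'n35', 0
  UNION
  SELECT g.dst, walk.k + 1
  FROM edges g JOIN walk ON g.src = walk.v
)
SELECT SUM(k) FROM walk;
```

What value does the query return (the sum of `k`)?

Base: (n35, k=0).
Iteration 1: edges from {n35} -> (n33, k=1).
Iteration 2: edges from {n33} -> (n3, k=2).
Iteration 3: no outgoing edges from {n3}; recursion stops.
SUM(k) = 0 + 1 + 2 = 3.

3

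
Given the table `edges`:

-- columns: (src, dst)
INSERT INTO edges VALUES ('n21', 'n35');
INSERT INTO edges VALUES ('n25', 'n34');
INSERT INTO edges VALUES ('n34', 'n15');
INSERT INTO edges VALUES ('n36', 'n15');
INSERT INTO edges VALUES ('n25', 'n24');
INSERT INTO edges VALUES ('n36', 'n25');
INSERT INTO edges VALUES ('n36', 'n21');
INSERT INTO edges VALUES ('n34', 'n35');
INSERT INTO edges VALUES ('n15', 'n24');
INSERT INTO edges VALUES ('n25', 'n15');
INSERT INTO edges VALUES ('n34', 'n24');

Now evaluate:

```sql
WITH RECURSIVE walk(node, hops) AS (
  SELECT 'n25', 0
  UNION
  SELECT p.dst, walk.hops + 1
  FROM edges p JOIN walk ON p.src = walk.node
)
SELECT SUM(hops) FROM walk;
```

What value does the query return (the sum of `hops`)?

Base: (n25, hops=0).
Iteration 1: edges from {n25} -> (n15, hops=1), (n24, hops=1), (n34, hops=1).
Iteration 2: edges from {n15,n24,n34} -> (n15, hops=2), (n24, hops=2), (n35, hops=2). [UNION drops 1 duplicate row(s)]
Iteration 3: edges from {n15,n24,n35} -> (n24, hops=3).
Iteration 4: no outgoing edges from {n24}; recursion stops.
SUM(hops) = 0 + 1 + 1 + 1 + 2 + 2 + 2 + 3 = 12.

12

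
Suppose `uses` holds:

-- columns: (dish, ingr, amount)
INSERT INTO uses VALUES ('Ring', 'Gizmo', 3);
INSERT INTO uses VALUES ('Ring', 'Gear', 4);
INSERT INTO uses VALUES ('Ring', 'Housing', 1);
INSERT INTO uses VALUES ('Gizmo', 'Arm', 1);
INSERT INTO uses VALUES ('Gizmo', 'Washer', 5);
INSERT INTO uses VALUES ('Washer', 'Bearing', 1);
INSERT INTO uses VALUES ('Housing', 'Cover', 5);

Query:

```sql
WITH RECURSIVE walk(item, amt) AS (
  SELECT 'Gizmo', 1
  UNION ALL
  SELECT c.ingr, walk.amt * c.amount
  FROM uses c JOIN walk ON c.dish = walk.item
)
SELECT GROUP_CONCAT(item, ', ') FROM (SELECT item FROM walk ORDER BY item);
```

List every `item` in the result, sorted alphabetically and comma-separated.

Base: (Gizmo, amt=1).
Iteration 1: components of {Gizmo} -> Arm = 1*1 = 1, Washer = 1*5 = 5.
Iteration 2: components of {Arm,Washer} -> Bearing = 5*1 = 5.
Iteration 3: no further components; recursion stops.

Arm, Bearing, Gizmo, Washer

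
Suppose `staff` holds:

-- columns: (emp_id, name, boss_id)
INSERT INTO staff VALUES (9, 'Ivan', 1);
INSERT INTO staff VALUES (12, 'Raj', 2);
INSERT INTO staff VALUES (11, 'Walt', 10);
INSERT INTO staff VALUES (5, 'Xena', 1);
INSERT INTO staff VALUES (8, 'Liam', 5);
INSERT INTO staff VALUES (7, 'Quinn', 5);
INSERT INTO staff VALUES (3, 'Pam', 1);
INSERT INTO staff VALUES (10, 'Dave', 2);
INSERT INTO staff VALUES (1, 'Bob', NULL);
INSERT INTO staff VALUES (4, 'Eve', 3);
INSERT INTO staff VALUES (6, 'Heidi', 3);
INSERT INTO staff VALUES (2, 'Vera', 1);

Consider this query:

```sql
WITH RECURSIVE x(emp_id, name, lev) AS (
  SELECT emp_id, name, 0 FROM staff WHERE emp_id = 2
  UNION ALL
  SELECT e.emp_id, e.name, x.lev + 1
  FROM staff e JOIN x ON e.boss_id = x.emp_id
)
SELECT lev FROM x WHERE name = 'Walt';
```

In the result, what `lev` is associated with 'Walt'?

Base: emp_id=2 (Vera) at lev 0.
Iteration 1: rows with boss_id in {2} -> Dave (id 10, lev 1), Raj (id 12, lev 1).
Iteration 2: rows with boss_id in {10,12} -> Walt (id 11, lev 2).
Iteration 3: no rows with boss_id in {11}; recursion stops.

2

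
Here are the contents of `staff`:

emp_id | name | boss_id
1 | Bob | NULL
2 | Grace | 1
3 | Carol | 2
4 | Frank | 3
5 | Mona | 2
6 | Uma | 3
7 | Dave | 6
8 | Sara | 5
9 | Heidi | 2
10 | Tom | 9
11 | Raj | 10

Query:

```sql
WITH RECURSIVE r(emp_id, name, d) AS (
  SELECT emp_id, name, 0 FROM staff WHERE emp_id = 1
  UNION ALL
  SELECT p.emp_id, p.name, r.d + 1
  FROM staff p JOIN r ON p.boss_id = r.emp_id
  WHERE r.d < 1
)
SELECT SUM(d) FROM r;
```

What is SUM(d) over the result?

1

Base: emp_id=1 (Bob) at d 0.
Iteration 1: rows with boss_id in {1} -> Grace (id 2, d 1).
Iteration 2: d < 1 fails for all current rows; recursion stops.
SUM(d) = 0 + 1 = 1.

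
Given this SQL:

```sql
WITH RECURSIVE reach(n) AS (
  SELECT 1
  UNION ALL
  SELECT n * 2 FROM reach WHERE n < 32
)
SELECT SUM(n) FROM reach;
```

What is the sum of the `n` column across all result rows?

63

Base: n=1.
Iteration 1: 1 < 32 holds -> n = 1 * 2 = 2.
Iteration 2: 2 < 32 holds -> n = 2 * 2 = 4.
Iteration 3: 4 < 32 holds -> n = 4 * 2 = 8.
Iteration 4: 8 < 32 holds -> n = 8 * 2 = 16.
Iteration 5: 16 < 32 holds -> n = 16 * 2 = 32.
Iteration 6: 32 < 32 fails; recursion stops.
SUM(n) = 1 + 2 + 4 + 8 + 16 + 32 = 63.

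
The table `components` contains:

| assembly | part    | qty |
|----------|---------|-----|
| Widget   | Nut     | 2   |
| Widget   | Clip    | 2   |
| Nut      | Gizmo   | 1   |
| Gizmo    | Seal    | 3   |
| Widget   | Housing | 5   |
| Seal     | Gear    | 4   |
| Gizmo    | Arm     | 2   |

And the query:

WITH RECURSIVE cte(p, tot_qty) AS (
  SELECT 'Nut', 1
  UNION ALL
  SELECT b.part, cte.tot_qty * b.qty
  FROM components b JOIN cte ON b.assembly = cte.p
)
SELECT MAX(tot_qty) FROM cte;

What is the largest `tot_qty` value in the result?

12

Base: (Nut, tot_qty=1).
Iteration 1: components of {Nut} -> Gizmo = 1*1 = 1.
Iteration 2: components of {Gizmo} -> Arm = 1*2 = 2, Seal = 1*3 = 3.
Iteration 3: components of {Arm,Seal} -> Gear = 3*4 = 12.
Iteration 4: no further components; recursion stops.
tot_qty values: 1, 1, 3, 2, 12; the maximum is 12.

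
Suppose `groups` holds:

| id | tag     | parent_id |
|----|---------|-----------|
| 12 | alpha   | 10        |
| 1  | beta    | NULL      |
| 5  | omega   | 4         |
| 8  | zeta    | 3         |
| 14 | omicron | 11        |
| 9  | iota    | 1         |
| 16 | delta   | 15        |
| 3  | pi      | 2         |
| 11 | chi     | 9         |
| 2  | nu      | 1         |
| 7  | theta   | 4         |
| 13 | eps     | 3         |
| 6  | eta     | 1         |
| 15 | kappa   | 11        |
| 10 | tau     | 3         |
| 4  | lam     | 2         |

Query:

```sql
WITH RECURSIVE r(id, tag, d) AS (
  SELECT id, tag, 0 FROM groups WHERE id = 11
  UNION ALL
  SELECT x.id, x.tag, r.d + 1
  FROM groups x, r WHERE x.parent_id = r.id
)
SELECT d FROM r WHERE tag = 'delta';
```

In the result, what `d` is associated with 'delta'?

Base: id=11 (chi) at d 0.
Iteration 1: rows with parent_id in {11} -> omicron (id 14, d 1), kappa (id 15, d 1).
Iteration 2: rows with parent_id in {14,15} -> delta (id 16, d 2).
Iteration 3: no rows with parent_id in {16}; recursion stops.

2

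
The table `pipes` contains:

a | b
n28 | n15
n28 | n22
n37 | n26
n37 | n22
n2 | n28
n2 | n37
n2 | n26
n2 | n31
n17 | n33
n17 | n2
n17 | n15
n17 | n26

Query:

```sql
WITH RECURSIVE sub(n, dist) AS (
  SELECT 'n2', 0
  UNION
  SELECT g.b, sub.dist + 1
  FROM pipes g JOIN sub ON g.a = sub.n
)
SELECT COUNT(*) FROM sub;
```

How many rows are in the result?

8

Base: (n2, dist=0).
Iteration 1: edges from {n2} -> (n26, dist=1), (n28, dist=1), (n31, dist=1), (n37, dist=1).
Iteration 2: edges from {n26,n28,n31,n37} -> (n15, dist=2), (n22, dist=2), (n26, dist=2). [UNION drops 1 duplicate row(s)]
Iteration 3: no outgoing edges from {n15,n22,n26}; recursion stops.
Total rows emitted: 8.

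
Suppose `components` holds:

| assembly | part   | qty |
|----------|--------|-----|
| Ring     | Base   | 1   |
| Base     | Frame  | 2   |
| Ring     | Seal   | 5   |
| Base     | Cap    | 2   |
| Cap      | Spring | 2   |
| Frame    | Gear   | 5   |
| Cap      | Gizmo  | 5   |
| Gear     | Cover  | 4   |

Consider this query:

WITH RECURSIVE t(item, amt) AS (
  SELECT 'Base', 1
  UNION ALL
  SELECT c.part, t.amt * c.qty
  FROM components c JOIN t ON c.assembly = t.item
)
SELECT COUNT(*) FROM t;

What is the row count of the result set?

7

Base: (Base, amt=1).
Iteration 1: components of {Base} -> Cap = 1*2 = 2, Frame = 1*2 = 2.
Iteration 2: components of {Cap,Frame} -> Gear = 2*5 = 10, Gizmo = 2*5 = 10, Spring = 2*2 = 4.
Iteration 3: components of {Gear,Gizmo,Spring} -> Cover = 10*4 = 40.
Iteration 4: no further components; recursion stops.
Total rows emitted: 7.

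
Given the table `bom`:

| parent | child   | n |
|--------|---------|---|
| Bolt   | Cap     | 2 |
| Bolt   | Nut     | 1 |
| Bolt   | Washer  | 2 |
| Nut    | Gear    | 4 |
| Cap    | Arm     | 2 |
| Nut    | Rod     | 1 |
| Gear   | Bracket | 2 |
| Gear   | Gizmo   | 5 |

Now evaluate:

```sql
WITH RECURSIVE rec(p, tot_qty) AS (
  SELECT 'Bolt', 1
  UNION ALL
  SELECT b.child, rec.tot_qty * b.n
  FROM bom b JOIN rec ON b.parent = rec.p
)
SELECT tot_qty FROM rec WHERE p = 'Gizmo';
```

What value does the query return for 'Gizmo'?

Base: (Bolt, tot_qty=1).
Iteration 1: components of {Bolt} -> Cap = 1*2 = 2, Nut = 1*1 = 1, Washer = 1*2 = 2.
Iteration 2: components of {Cap,Nut,Washer} -> Arm = 2*2 = 4, Gear = 1*4 = 4, Rod = 1*1 = 1.
Iteration 3: components of {Arm,Gear,Rod} -> Bracket = 4*2 = 8, Gizmo = 4*5 = 20.
Iteration 4: no further components; recursion stops.

20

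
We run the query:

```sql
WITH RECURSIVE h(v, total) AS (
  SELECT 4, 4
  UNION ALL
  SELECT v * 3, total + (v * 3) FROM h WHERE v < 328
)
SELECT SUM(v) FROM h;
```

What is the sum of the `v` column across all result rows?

1456

Base: v=4, total=4.
Iteration 1: 4 < 328 holds -> v = 4 * 3 = 12, total = 4 + 12 = 16.
Iteration 2: 12 < 328 holds -> v = 12 * 3 = 36, total = 16 + 36 = 52.
Iteration 3: 36 < 328 holds -> v = 36 * 3 = 108, total = 52 + 108 = 160.
Iteration 4: 108 < 328 holds -> v = 108 * 3 = 324, total = 160 + 324 = 484.
Iteration 5: 324 < 328 holds -> v = 324 * 3 = 972, total = 484 + 972 = 1456.
Iteration 6: 972 < 328 fails; recursion stops.
SUM(v) = 4 + 12 + 36 + 108 + 324 + 972 = 1456.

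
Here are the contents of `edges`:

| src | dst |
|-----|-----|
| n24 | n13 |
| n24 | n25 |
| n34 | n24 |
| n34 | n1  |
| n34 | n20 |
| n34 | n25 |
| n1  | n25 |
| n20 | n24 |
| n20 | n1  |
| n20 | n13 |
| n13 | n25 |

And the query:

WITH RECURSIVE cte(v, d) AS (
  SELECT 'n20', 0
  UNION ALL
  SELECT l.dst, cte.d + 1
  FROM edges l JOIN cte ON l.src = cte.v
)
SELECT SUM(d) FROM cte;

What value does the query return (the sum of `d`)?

14

Base: (n20, d=0).
Iteration 1: edges from {n20} -> (n1, d=1), (n13, d=1), (n24, d=1).
Iteration 2: edges from {n1,n13,n24} -> (n13, d=2), (n25, d=2) x3. [UNION ALL keeps all 4 new rows, including repeats]
Iteration 3: edges from {n13,n25} -> (n25, d=3).
Iteration 4: no outgoing edges from {n25}; recursion stops.
SUM(d) = 0 + 1 + 1 + 1 + 2 + 2 + 2 + 2 + 3 = 14.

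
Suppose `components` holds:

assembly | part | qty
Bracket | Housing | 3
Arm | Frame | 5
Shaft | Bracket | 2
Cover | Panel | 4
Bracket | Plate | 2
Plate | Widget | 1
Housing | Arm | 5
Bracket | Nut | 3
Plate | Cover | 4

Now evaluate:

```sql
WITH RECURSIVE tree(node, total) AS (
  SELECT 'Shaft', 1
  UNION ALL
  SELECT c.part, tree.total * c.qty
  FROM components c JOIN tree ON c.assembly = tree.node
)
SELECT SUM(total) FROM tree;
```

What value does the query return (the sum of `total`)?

Base: (Shaft, total=1).
Iteration 1: components of {Shaft} -> Bracket = 1*2 = 2.
Iteration 2: components of {Bracket} -> Housing = 2*3 = 6, Nut = 2*3 = 6, Plate = 2*2 = 4.
Iteration 3: components of {Housing,Nut,Plate} -> Arm = 6*5 = 30, Cover = 4*4 = 16, Widget = 4*1 = 4.
Iteration 4: components of {Arm,Cover,Widget} -> Frame = 30*5 = 150, Panel = 16*4 = 64.
Iteration 5: no further components; recursion stops.
SUM(total) = 1 + 2 + 6 + 4 + 6 + 30 + 16 + 4 + 150 + 64 = 283.

283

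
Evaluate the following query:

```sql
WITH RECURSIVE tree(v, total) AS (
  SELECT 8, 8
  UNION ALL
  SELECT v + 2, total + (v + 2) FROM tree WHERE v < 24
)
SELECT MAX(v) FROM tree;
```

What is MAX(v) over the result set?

Base: v=8, total=8.
Iteration 1: 8 < 24 holds -> v = 8 + 2 = 10, total = 8 + 10 = 18.
Iteration 2: 10 < 24 holds -> v = 10 + 2 = 12, total = 18 + 12 = 30.
Iteration 3: 12 < 24 holds -> v = 12 + 2 = 14, total = 30 + 14 = 44.
Iteration 4: 14 < 24 holds -> v = 14 + 2 = 16, total = 44 + 16 = 60.
Iteration 5: 16 < 24 holds -> v = 16 + 2 = 18, total = 60 + 18 = 78.
Iteration 6: 18 < 24 holds -> v = 18 + 2 = 20, total = 78 + 20 = 98.
Iteration 7: 20 < 24 holds -> v = 20 + 2 = 22, total = 98 + 22 = 120.
Iteration 8: 22 < 24 holds -> v = 22 + 2 = 24, total = 120 + 24 = 144.
Iteration 9: 24 < 24 fails; recursion stops.
v values: 8, 10, 12, 14, 16, 18, 20, 22, 24; the maximum is 24.

24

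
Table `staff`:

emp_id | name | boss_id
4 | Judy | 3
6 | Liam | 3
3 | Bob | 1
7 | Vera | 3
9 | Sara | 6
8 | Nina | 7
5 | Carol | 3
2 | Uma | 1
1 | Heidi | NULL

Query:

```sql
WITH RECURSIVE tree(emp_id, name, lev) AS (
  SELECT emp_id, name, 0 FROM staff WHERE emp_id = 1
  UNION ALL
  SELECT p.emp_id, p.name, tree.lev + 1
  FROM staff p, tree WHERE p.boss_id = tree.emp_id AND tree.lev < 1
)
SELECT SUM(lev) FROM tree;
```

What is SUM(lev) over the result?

Base: emp_id=1 (Heidi) at lev 0.
Iteration 1: rows with boss_id in {1} -> Uma (id 2, lev 1), Bob (id 3, lev 1).
Iteration 2: lev < 1 fails for all current rows; recursion stops.
SUM(lev) = 0 + 1 + 1 = 2.

2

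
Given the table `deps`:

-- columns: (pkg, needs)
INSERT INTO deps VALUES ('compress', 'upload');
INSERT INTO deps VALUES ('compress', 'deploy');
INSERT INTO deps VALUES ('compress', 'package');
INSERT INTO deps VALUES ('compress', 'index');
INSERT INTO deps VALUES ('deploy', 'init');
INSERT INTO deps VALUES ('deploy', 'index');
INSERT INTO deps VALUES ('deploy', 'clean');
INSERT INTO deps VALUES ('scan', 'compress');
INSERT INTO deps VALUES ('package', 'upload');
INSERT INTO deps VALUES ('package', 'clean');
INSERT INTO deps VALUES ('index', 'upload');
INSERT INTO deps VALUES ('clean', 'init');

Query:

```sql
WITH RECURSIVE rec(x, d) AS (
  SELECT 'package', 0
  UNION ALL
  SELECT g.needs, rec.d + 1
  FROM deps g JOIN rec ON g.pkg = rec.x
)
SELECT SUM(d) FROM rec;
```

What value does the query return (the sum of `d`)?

4

Base: (package, d=0).
Iteration 1: edges from {package} -> (clean, d=1), (upload, d=1).
Iteration 2: edges from {clean,upload} -> (init, d=2).
Iteration 3: no outgoing edges from {init}; recursion stops.
SUM(d) = 0 + 1 + 1 + 2 = 4.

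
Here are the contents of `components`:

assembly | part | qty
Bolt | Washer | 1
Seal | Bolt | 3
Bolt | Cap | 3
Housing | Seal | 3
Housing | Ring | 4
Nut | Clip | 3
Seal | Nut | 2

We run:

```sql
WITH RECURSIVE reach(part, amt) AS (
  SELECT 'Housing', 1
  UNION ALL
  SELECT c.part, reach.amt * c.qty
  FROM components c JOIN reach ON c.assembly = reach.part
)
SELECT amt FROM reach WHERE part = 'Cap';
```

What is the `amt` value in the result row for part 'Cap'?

27

Base: (Housing, amt=1).
Iteration 1: components of {Housing} -> Ring = 1*4 = 4, Seal = 1*3 = 3.
Iteration 2: components of {Ring,Seal} -> Bolt = 3*3 = 9, Nut = 3*2 = 6.
Iteration 3: components of {Bolt,Nut} -> Cap = 9*3 = 27, Clip = 6*3 = 18, Washer = 9*1 = 9.
Iteration 4: no further components; recursion stops.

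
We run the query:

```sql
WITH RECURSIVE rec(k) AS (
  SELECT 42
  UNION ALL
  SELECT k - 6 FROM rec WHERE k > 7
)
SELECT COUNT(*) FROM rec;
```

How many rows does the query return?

7

Base: k=42.
Iteration 1: 42 > 7 holds -> k = 42 - 6 = 36.
Iteration 2: 36 > 7 holds -> k = 36 - 6 = 30.
Iteration 3: 30 > 7 holds -> k = 30 - 6 = 24.
Iteration 4: 24 > 7 holds -> k = 24 - 6 = 18.
Iteration 5: 18 > 7 holds -> k = 18 - 6 = 12.
Iteration 6: 12 > 7 holds -> k = 12 - 6 = 6.
Iteration 7: 6 > 7 fails; recursion stops.
Total rows emitted: 7.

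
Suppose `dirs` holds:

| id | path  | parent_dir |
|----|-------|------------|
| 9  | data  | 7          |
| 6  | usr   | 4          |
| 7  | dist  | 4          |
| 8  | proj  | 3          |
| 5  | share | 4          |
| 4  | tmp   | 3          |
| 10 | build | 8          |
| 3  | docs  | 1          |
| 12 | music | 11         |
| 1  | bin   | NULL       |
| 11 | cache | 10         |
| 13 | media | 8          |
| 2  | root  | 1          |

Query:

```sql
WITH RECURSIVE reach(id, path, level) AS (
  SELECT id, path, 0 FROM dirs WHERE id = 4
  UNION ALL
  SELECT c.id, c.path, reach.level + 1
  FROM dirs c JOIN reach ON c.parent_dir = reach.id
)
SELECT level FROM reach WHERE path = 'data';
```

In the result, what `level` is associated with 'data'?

2

Base: id=4 (tmp) at level 0.
Iteration 1: rows with parent_dir in {4} -> share (id 5, level 1), usr (id 6, level 1), dist (id 7, level 1).
Iteration 2: rows with parent_dir in {5,6,7} -> data (id 9, level 2).
Iteration 3: no rows with parent_dir in {9}; recursion stops.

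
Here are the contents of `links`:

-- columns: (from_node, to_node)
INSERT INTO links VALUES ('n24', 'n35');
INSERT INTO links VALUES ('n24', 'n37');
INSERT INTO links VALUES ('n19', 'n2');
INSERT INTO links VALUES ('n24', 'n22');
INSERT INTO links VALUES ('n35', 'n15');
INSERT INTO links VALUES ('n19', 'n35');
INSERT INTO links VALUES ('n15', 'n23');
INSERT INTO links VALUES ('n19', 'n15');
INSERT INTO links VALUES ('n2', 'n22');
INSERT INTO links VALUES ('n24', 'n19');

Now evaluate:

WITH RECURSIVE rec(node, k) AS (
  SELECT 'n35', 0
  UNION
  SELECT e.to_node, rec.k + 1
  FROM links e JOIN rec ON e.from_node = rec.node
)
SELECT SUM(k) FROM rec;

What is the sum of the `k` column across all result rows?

Base: (n35, k=0).
Iteration 1: edges from {n35} -> (n15, k=1).
Iteration 2: edges from {n15} -> (n23, k=2).
Iteration 3: no outgoing edges from {n23}; recursion stops.
SUM(k) = 0 + 1 + 2 = 3.

3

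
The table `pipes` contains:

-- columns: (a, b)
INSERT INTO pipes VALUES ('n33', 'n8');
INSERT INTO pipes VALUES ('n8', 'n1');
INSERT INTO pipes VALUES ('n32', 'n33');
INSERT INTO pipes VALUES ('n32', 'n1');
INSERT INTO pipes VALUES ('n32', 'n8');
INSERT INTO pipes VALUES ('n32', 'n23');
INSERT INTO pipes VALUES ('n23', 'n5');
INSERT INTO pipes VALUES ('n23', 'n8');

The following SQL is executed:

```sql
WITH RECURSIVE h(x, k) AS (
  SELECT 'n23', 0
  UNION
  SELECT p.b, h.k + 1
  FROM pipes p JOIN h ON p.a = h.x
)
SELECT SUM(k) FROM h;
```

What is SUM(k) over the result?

Base: (n23, k=0).
Iteration 1: edges from {n23} -> (n5, k=1), (n8, k=1).
Iteration 2: edges from {n5,n8} -> (n1, k=2).
Iteration 3: no outgoing edges from {n1}; recursion stops.
SUM(k) = 0 + 1 + 1 + 2 = 4.

4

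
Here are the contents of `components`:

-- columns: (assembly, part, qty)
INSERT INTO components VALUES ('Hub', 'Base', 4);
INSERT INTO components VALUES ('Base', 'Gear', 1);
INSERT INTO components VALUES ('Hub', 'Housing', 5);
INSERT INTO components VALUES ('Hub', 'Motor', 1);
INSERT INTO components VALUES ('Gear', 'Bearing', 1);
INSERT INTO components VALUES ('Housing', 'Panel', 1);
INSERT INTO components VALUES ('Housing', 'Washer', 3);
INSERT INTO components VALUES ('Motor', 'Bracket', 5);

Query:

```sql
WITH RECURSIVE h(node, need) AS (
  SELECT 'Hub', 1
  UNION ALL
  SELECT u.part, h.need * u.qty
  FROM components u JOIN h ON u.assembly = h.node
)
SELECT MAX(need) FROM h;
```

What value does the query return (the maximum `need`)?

Base: (Hub, need=1).
Iteration 1: components of {Hub} -> Base = 1*4 = 4, Housing = 1*5 = 5, Motor = 1*1 = 1.
Iteration 2: components of {Base,Housing,Motor} -> Bracket = 1*5 = 5, Gear = 4*1 = 4, Panel = 5*1 = 5, Washer = 5*3 = 15.
Iteration 3: components of {Bracket,Gear,Panel,Washer} -> Bearing = 4*1 = 4.
Iteration 4: no further components; recursion stops.
need values: 1, 4, 5, 1, 4, 5, 15, 5, 4; the maximum is 15.

15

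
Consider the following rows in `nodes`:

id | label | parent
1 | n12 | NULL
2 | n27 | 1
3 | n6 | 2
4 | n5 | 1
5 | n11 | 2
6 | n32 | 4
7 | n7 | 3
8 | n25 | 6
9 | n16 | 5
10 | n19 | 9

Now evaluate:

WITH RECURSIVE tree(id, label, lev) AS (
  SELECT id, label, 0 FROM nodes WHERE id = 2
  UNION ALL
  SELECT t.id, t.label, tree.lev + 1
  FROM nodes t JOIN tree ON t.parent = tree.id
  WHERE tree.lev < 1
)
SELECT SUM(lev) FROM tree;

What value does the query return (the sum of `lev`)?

Base: id=2 (n27) at lev 0.
Iteration 1: rows with parent in {2} -> n6 (id 3, lev 1), n11 (id 5, lev 1).
Iteration 2: lev < 1 fails for all current rows; recursion stops.
SUM(lev) = 0 + 1 + 1 = 2.

2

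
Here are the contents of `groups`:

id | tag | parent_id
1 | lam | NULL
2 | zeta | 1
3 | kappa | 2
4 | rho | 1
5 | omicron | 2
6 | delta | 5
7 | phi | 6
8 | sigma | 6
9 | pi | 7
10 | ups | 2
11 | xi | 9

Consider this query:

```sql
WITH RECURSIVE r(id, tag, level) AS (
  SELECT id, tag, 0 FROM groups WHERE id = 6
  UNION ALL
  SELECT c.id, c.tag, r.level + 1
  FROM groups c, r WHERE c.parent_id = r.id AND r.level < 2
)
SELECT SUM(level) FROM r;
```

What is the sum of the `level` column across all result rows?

Base: id=6 (delta) at level 0.
Iteration 1: rows with parent_id in {6} -> phi (id 7, level 1), sigma (id 8, level 1).
Iteration 2: rows with parent_id in {7,8} -> pi (id 9, level 2).
Iteration 3: level < 2 fails for all current rows; recursion stops.
SUM(level) = 0 + 1 + 1 + 2 = 4.

4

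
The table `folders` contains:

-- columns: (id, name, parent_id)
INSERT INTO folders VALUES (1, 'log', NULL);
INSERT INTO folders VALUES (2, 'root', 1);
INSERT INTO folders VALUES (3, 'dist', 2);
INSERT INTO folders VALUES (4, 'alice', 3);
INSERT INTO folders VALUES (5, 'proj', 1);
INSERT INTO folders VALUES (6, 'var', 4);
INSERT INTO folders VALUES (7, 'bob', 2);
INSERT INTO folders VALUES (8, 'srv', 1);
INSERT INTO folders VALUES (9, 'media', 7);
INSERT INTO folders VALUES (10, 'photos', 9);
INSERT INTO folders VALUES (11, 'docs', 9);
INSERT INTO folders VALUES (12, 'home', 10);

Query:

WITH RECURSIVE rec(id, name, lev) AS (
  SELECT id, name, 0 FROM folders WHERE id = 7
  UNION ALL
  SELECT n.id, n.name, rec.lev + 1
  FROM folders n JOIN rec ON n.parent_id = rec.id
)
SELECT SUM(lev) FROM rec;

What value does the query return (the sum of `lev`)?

8

Base: id=7 (bob) at lev 0.
Iteration 1: rows with parent_id in {7} -> media (id 9, lev 1).
Iteration 2: rows with parent_id in {9} -> photos (id 10, lev 2), docs (id 11, lev 2).
Iteration 3: rows with parent_id in {10,11} -> home (id 12, lev 3).
Iteration 4: no rows with parent_id in {12}; recursion stops.
SUM(lev) = 0 + 1 + 2 + 2 + 3 = 8.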